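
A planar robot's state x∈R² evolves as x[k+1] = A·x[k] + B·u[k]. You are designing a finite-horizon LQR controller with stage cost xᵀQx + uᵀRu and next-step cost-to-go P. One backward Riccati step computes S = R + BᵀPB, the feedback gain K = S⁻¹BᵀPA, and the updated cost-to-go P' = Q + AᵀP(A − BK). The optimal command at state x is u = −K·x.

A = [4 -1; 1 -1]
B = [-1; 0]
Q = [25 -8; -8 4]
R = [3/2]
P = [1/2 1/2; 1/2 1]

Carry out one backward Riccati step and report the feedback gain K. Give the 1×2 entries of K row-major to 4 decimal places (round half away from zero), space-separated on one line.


-1.2500 0.5000

BᵀP = [-0.5000 -0.5000]
S = R + BᵀPB = [3/2] + [0.5000] = [2.0000]
BᵀPA = [-2.5000 1.0000]
K = S⁻¹·BᵀPA = [-1.2500 0.5000]
A−BK = [2.7500 -0.5000; 1.0000 -1.0000]
AᵀP(A−BK) = [9.8750 -4.2500; -4.2500 2.0000]
P' = Q + AᵀP(A−BK) = [34.8750 -12.2500; -12.2500 6.0000]
tr(P') = 40.8750


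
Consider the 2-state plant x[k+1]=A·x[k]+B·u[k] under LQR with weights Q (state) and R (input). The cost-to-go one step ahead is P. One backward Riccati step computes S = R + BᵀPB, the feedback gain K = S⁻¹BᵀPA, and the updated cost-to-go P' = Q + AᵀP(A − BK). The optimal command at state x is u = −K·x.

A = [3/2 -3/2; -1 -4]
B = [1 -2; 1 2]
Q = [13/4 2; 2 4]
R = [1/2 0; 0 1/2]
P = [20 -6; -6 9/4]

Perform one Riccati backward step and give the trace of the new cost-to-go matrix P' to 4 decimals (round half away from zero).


10.1132

BᵀP = [14.0000 -3.7500; -52.0000 16.5000]
S = R + BᵀPB = [1/2 0; 0 1/2] + [10.2500 -35.5000; -35.5000 137.0000] = [10.7500 -35.5000; -35.5000 137.5000]
BᵀPA = [24.7500 -6.0000; -94.5000 12.0000]
K = S⁻¹·BᵀPA = [0.2220 -1.8313; -0.6299 -0.3855]
A−BK = [0.0181 -0.4398; 0.0379 -1.3976]
AᵀP(A−BK) = [0.2246 -0.1084; -0.1084 2.6386]
P' = Q + AᵀP(A−BK) = [3.4746 1.8916; 1.8916 6.6386]
tr(P') = 10.1132


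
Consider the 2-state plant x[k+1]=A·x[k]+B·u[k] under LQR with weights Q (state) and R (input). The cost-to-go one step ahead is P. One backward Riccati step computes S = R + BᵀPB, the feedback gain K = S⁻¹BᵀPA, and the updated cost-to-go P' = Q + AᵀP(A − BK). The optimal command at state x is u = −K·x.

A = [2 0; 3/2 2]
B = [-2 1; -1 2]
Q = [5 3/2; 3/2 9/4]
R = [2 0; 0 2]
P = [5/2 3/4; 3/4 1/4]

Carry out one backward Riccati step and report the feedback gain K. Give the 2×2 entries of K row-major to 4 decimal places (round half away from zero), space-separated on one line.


BᵀP = [-5.7500 -1.7500; 4.0000 1.2500]
S = R + BᵀPB = [2 0; 0 2] + [13.2500 -9.2500; -9.2500 6.5000] = [15.2500 -9.2500; -9.2500 8.5000]
BᵀPA = [-14.1250 -3.5000; 9.8750 2.5000]
K = S⁻¹·BᵀPA = [-0.6518 -0.1504; 0.4525 0.1305]
A−BK = [0.2440 -0.4312; -0.0567 1.5887]
AᵀP(A−BK) = [1.3879 0.3376; 0.3376 0.1475]
P' = Q + AᵀP(A−BK) = [6.3879 1.8376; 1.8376 2.3975]
tr(P') = 8.7855

-0.6518 -0.1504 0.4525 0.1305


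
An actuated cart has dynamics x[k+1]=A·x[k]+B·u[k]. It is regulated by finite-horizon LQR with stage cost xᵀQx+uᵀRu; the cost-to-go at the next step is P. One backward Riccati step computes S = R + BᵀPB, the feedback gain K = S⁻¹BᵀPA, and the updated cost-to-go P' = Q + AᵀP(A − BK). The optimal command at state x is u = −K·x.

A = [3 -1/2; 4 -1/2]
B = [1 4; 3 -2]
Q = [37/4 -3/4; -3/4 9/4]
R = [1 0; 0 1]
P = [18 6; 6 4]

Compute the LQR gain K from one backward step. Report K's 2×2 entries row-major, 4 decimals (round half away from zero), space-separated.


BᵀP = [36.0000 18.0000; 60.0000 16.0000]
S = R + BᵀPB = [1 0; 0 1] + [90.0000 108.0000; 108.0000 208.0000] = [91.0000 108.0000; 108.0000 209.0000]
BᵀPA = [180.0000 -27.0000; 244.0000 -38.0000]
K = S⁻¹·BᵀPA = [1.5320 -0.2092; 0.3758 -0.0737]
A−BK = [-0.0352 0.0040; 0.1555 -0.0196]
AᵀP(A−BK) = [2.5417 -0.3551; -0.3551 0.0501]
P' = Q + AᵀP(A−BK) = [11.7917 -1.1051; -1.1051 2.3001]
tr(P') = 14.0918

1.5320 -0.2092 0.3758 -0.0737


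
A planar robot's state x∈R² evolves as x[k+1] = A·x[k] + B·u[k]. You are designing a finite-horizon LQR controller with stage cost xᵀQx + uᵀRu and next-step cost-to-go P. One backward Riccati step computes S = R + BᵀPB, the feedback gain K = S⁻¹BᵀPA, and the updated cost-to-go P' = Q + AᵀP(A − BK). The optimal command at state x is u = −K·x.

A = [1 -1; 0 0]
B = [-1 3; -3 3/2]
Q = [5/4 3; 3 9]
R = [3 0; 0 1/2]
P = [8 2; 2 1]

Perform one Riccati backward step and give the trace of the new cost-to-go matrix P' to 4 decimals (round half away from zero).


BᵀP = [-14.0000 -5.0000; 27.0000 7.5000]
S = R + BᵀPB = [3 0; 0 1/2] + [29.0000 -49.5000; -49.5000 92.2500] = [32.0000 -49.5000; -49.5000 92.7500]
BᵀPA = [-14.0000 14.0000; 27.0000 -27.0000]
K = S⁻¹·BᵀPA = [0.0734 -0.0734; 0.3303 -0.3303]
A−BK = [0.0826 -0.0826; -0.2752 0.2752]
AᵀP(A−BK) = [0.1101 -0.1101; -0.1101 0.1101]
P' = Q + AᵀP(A−BK) = [1.3601 2.8899; 2.8899 9.1101]
tr(P') = 10.4702

10.4702


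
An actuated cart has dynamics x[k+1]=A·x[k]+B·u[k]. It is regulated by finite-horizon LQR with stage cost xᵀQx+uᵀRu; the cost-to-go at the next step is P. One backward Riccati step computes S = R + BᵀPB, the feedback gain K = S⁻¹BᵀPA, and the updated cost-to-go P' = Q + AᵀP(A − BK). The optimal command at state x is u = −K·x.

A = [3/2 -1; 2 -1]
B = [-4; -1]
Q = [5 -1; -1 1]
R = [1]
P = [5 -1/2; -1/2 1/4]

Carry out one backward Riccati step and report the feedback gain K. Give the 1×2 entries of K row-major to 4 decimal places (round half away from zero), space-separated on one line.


-0.3333 0.2298

BᵀP = [-19.5000 1.7500]
S = R + BᵀPB = [1] + [76.2500] = [77.2500]
BᵀPA = [-25.7500 17.7500]
K = S⁻¹·BᵀPA = [-0.3333 0.2298]
A−BK = [0.1667 -0.0809; 1.6667 -0.7702]
AᵀP(A−BK) = [0.6667 -0.3333; -0.3333 0.1715]
P' = Q + AᵀP(A−BK) = [5.6667 -1.3333; -1.3333 1.1715]
tr(P') = 6.8382


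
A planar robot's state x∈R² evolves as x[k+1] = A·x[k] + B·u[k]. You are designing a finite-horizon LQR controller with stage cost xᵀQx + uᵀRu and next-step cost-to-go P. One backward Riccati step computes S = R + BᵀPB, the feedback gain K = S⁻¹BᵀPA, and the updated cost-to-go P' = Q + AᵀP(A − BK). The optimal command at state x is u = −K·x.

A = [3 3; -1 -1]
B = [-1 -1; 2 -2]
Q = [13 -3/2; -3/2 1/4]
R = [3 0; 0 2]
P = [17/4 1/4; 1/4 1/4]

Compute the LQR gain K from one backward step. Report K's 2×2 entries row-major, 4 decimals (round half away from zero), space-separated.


-1.0355 -1.0355 -1.2284 -1.2284

BᵀP = [-3.7500 0.2500; -4.7500 -0.7500]
S = R + BᵀPB = [3 0; 0 2] + [4.2500 3.2500; 3.2500 6.2500] = [7.2500 3.2500; 3.2500 8.2500]
BᵀPA = [-11.5000 -11.5000; -13.5000 -13.5000]
K = S⁻¹·BᵀPA = [-1.0355 -1.0355; -1.2284 -1.2284]
A−BK = [0.7360 0.7360; -1.3858 -1.3858]
AᵀP(A−BK) = [8.5076 8.5076; 8.5076 8.5076]
P' = Q + AᵀP(A−BK) = [21.5076 7.0076; 7.0076 8.7576]
tr(P') = 30.2652


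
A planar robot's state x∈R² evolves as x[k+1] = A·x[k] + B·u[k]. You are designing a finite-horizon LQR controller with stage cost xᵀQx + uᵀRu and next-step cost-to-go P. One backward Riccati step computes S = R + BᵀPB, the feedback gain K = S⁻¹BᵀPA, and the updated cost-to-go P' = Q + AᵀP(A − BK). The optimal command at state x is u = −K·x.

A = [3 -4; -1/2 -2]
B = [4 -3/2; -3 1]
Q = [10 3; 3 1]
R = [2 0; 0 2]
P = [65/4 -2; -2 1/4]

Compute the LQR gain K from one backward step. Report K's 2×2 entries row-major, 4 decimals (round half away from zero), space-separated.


BᵀP = [71.0000 -8.7500; -26.3750 3.2500]
S = R + BᵀPB = [2 0; 0 2] + [310.2500 -115.2500; -115.2500 42.8125] = [312.2500 -115.2500; -115.2500 44.8125]
BᵀPA = [217.3750 -266.5000; -80.7500 99.0000]
K = S⁻¹·BᵀPA = [0.6121 -0.7502; -0.2277 0.2797]
A−BK = [0.2100 -0.5795; 1.5640 -4.5304]
AᵀP(A−BK) = [0.8674 -1.0793; -1.0793 1.3689]
P' = Q + AᵀP(A−BK) = [10.8674 1.9207; 1.9207 2.3689]
tr(P') = 13.2364

0.6121 -0.7502 -0.2277 0.2797


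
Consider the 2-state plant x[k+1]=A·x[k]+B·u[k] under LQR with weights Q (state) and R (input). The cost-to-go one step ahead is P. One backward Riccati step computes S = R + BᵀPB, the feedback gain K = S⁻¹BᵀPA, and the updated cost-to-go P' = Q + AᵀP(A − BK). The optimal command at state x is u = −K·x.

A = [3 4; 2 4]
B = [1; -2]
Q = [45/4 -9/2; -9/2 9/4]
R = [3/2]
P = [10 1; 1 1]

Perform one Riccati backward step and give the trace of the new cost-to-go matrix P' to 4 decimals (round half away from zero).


BᵀP = [8.0000 -1.0000]
S = R + BᵀPB = [3/2] + [10.0000] = [11.5000]
BᵀPA = [22.0000 28.0000]
K = S⁻¹·BᵀPA = [1.9130 2.4348]
A−BK = [1.0870 1.5652; 5.8261 8.8696]
AᵀP(A−BK) = [63.9130 94.4348; 94.4348 139.8261]
P' = Q + AᵀP(A−BK) = [75.1630 89.9348; 89.9348 142.0761]
tr(P') = 217.2391

217.2391


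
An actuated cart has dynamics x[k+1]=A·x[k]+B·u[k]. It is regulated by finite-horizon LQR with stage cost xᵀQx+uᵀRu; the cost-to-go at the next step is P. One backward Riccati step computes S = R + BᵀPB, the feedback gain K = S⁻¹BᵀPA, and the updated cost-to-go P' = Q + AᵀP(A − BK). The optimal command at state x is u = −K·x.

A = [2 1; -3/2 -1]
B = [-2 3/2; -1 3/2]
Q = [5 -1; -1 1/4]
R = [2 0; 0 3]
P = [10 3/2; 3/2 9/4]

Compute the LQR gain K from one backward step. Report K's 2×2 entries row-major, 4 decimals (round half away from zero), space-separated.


BᵀP = [-21.5000 -5.2500; 17.2500 5.6250]
S = R + BᵀPB = [2 0; 0 3] + [48.2500 -40.1250; -40.1250 34.3125] = [50.2500 -40.1250; -40.1250 37.3125]
BᵀPA = [-35.1250 -16.2500; 26.0625 11.6250]
K = S⁻¹·BᵀPA = [-0.9996 -0.5280; -0.3765 -0.2562]
A−BK = [0.5655 0.3284; -1.9349 -1.1437]
AᵀP(A−BK) = [10.7626 6.2576; 6.2576 3.6490]
P' = Q + AᵀP(A−BK) = [15.7626 5.2576; 5.2576 3.8990]
tr(P') = 19.6615

-0.9996 -0.5280 -0.3765 -0.2562


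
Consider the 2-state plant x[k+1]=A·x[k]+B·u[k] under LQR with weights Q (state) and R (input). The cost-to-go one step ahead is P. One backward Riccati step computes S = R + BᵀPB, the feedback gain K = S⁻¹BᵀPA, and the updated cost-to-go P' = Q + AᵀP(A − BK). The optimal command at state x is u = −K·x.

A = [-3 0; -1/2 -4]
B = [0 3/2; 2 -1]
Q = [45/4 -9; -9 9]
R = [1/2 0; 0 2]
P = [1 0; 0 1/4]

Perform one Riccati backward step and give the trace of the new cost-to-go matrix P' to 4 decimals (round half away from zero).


25.9916

BᵀP = [0.0000 0.5000; 1.5000 -0.2500]
S = R + BᵀPB = [1/2 0; 0 2] + [1.0000 -0.5000; -0.5000 2.5000] = [1.5000 -0.5000; -0.5000 4.5000]
BᵀPA = [-0.2500 -2.0000; -4.3750 1.0000]
K = S⁻¹·BᵀPA = [-0.5096 -1.3077; -1.0288 0.0769]
A−BK = [-1.4567 -0.1154; -0.5096 -1.3077]
AᵀP(A−BK) = [4.4339 0.5096; 0.5096 1.3077]
P' = Q + AᵀP(A−BK) = [15.6839 -8.4904; -8.4904 10.3077]
tr(P') = 25.9916


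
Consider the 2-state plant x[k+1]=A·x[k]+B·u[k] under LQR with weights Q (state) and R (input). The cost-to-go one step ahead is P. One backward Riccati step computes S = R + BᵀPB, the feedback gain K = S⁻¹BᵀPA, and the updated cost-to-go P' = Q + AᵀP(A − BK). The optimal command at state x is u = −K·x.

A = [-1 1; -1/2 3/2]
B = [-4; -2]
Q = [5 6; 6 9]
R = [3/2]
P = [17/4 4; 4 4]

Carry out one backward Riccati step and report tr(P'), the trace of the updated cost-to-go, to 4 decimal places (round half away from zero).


BᵀP = [-25.0000 -24.0000]
S = R + BᵀPB = [3/2] + [148.0000] = [149.5000]
BᵀPA = [37.0000 -61.0000]
K = S⁻¹·BᵀPA = [0.2475 -0.4080]
A−BK = [-0.0100 -0.6321; -0.0050 0.6839]
AᵀP(A−BK) = [0.0928 -0.1530; -0.1530 0.3604]
P' = Q + AᵀP(A−BK) = [5.0928 5.8470; 5.8470 9.3604]
tr(P') = 14.4532

14.4532


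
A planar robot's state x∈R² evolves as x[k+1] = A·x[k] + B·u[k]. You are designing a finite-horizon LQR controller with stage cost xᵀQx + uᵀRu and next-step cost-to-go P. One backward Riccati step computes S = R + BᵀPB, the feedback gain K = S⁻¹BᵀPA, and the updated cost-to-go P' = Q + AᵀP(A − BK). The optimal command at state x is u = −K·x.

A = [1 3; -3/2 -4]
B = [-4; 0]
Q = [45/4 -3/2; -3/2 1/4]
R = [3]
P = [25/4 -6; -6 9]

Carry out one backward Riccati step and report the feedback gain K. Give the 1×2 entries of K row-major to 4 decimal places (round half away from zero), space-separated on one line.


-0.5922 -1.6602

BᵀP = [-25.0000 24.0000]
S = R + BᵀPB = [3] + [100.0000] = [103.0000]
BᵀPA = [-61.0000 -171.0000]
K = S⁻¹·BᵀPA = [-0.5922 -1.6602]
A−BK = [-1.3689 -3.6408; -1.5000 -4.0000]
AᵀP(A−BK) = [8.3738 22.4782; 22.4782 60.3568]
P' = Q + AᵀP(A−BK) = [19.6238 20.9782; 20.9782 60.6068]
tr(P') = 80.2306


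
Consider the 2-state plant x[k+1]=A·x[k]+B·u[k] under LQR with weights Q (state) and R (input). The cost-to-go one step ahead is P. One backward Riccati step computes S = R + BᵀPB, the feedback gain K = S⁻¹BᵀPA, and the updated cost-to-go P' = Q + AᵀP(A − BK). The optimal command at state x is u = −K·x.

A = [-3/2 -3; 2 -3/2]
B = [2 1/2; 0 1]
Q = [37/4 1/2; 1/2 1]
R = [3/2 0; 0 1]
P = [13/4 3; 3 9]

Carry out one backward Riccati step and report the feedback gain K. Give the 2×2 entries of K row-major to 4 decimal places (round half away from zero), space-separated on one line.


BᵀP = [6.5000 6.0000; 4.6250 10.5000]
S = R + BᵀPB = [3/2 0; 0 1] + [13.0000 9.2500; 9.2500 12.8125] = [14.5000 9.2500; 9.2500 13.8125]
BᵀPA = [2.2500 -28.5000; 14.0625 -29.6250]
K = S⁻¹·BᵀPA = [-0.8630 -1.0428; 1.5960 -1.4465]
A−BK = [-0.5721 -0.1912; 0.4040 -0.0535]
AᵀP(A−BK) = [4.8101 -0.9378; -0.9378 3.9294]
P' = Q + AᵀP(A−BK) = [14.0601 -0.4378; -0.4378 4.9294]
tr(P') = 18.9895

-0.8630 -1.0428 1.5960 -1.4465


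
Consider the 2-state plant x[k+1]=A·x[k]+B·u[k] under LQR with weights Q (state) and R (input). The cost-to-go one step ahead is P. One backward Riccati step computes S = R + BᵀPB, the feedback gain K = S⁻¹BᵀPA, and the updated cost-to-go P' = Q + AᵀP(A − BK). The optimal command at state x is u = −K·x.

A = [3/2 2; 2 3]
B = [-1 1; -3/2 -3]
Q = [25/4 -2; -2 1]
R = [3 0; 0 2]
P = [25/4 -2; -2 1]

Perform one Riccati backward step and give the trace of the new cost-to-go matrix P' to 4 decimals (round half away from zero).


13.9637

BᵀP = [-3.2500 0.5000; 12.2500 -5.0000]
S = R + BᵀPB = [3 0; 0 2] + [2.5000 -4.7500; -4.7500 27.2500] = [5.5000 -4.7500; -4.7500 29.2500]
BᵀPA = [-3.8750 -5.0000; 8.3750 9.5000]
K = S⁻¹·BᵀPA = [-0.5319 -0.7311; 0.2000 0.2061]
A−BK = [0.7682 1.0628; 1.8021 2.5215]
AᵀP(A−BK) = [2.3269 3.1911; 3.1911 4.3868]
P' = Q + AᵀP(A−BK) = [8.5769 1.1911; 1.1911 5.3868]
tr(P') = 13.9637


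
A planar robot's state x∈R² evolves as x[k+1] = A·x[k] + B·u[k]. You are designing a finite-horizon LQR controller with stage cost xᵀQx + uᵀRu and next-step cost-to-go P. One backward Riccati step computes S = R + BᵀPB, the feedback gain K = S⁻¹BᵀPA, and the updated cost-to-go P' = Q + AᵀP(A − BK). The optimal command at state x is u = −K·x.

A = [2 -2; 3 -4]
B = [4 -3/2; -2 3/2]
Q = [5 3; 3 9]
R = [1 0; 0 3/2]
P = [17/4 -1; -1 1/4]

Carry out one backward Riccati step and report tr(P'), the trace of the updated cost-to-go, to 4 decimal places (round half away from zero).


14.6135

BᵀP = [19.0000 -4.5000; -7.8750 1.8750]
S = R + BᵀPB = [1 0; 0 3/2] + [85.0000 -35.2500; -35.2500 14.6250] = [86.0000 -35.2500; -35.2500 16.1250]
BᵀPA = [24.5000 -20.0000; -10.1250 8.2500]
K = S⁻¹·BᵀPA = [0.2646 -0.2198; -0.0494 0.0312]
A−BK = [0.8674 -1.0741; 3.6034 -4.4863]
AᵀP(A−BK) = [0.2663 -0.2997; -0.2997 0.3472]
P' = Q + AᵀP(A−BK) = [5.2663 2.7003; 2.7003 9.3472]
tr(P') = 14.6135


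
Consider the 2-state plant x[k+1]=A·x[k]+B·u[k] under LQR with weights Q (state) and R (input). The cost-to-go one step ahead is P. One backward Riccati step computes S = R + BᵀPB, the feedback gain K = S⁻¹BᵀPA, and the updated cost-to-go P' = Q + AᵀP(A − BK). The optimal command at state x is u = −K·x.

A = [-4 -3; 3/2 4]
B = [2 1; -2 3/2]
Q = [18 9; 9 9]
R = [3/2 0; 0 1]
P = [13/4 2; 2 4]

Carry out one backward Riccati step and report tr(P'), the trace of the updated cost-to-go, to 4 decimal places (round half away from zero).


BᵀP = [2.5000 -4.0000; 6.2500 8.0000]
S = R + BᵀPB = [3/2 0; 0 1] + [13.0000 -3.5000; -3.5000 18.2500] = [14.5000 -3.5000; -3.5000 19.2500]
BᵀPA = [-16.0000 -23.5000; -13.0000 13.2500]
K = S⁻¹·BᵀPA = [-1.3246 -1.5213; -0.9162 0.4117]
A−BK = [-0.4347 -0.3691; 0.2251 0.3398]
AᵀP(A−BK) = [3.8965 3.0112; 3.0112 4.0440]
P' = Q + AᵀP(A−BK) = [21.8965 12.0112; 12.0112 13.0440]
tr(P') = 34.9405

34.9405


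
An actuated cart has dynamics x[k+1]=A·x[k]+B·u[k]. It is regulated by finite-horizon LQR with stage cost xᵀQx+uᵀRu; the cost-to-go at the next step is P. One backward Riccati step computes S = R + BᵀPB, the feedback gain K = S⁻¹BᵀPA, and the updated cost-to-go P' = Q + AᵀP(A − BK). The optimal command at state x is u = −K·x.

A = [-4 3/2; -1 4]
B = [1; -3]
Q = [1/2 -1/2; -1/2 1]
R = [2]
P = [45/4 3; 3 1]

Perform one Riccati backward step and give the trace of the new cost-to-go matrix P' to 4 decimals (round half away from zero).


BᵀP = [2.2500 0.0000]
S = R + BᵀPB = [2] + [2.2500] = [4.2500]
BᵀPA = [-9.0000 3.3750]
K = S⁻¹·BᵀPA = [-2.1176 0.7941]
A−BK = [-1.8824 0.7059; -7.3529 6.3824]
AᵀP(A−BK) = [185.9412 -116.8529; -116.8529 74.6324]
P' = Q + AᵀP(A−BK) = [186.4412 -117.3529; -117.3529 75.6324]
tr(P') = 262.0735

262.0735


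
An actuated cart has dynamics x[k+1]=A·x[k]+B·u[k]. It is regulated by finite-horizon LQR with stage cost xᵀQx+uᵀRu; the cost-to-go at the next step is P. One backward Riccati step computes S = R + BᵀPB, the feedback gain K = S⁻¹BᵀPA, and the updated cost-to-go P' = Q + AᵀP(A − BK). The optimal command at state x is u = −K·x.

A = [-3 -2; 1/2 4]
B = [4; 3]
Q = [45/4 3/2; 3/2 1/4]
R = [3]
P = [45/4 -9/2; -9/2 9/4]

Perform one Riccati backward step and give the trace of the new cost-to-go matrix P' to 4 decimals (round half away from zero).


BᵀP = [31.5000 -11.2500]
S = R + BᵀPB = [3] + [92.2500] = [95.2500]
BᵀPA = [-100.1250 -108.0000]
K = S⁻¹·BᵀPA = [-1.0512 -1.1339]
A−BK = [1.2047 2.5354; 3.6535 7.4016]
AᵀP(A−BK) = [10.0630 16.9724; 16.9724 30.5433]
P' = Q + AᵀP(A−BK) = [21.3130 18.4724; 18.4724 30.7933]
tr(P') = 52.1063

52.1063


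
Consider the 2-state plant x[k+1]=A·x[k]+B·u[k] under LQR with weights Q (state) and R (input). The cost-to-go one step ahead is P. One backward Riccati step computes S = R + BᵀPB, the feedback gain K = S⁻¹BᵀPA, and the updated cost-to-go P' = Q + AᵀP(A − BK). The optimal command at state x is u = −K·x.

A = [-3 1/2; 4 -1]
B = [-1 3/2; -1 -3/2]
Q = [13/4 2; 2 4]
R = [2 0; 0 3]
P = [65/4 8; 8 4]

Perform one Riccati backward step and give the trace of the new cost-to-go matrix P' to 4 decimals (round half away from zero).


9.1345

BᵀP = [-24.2500 -12.0000; 12.3750 6.0000]
S = R + BᵀPB = [2 0; 0 3] + [36.2500 -18.3750; -18.3750 9.5625] = [38.2500 -18.3750; -18.3750 12.5625]
BᵀPA = [24.7500 -0.1250; -13.1250 0.1875]
K = S⁻¹·BᵀPA = [0.4882 0.0131; -0.3307 0.0341]
A−BK = [-2.0157 0.4619; 3.9921 -0.9357]
AᵀP(A−BK) = [1.8268 -0.2520; -0.2520 0.0577]
P' = Q + AᵀP(A−BK) = [5.0768 1.7480; 1.7480 4.0577]
tr(P') = 9.1345


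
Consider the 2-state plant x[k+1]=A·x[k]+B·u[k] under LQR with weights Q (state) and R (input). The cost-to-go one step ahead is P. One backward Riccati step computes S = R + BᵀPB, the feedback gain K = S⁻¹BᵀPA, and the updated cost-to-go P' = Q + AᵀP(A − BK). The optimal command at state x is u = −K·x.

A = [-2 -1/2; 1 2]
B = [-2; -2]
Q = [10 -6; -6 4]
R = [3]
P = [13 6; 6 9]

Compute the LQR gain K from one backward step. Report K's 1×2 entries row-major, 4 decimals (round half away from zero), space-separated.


BᵀP = [-38.0000 -30.0000]
S = R + BᵀPB = [3] + [136.0000] = [139.0000]
BᵀPA = [46.0000 -41.0000]
K = S⁻¹·BᵀPA = [0.3309 -0.2950]
A−BK = [-1.3381 -1.0899; 1.6619 1.4101]
AᵀP(A−BK) = [21.7770 17.5683; 17.5683 15.1565]
P' = Q + AᵀP(A−BK) = [31.7770 11.5683; 11.5683 19.1565]
tr(P') = 50.9335

0.3309 -0.2950


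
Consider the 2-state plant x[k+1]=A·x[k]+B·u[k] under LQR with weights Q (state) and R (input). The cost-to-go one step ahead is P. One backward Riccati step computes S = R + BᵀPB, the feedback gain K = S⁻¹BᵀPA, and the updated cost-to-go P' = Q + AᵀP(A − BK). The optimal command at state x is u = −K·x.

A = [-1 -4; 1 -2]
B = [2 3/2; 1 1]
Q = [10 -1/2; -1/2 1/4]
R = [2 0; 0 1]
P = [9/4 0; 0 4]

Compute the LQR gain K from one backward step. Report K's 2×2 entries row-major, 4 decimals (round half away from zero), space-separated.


-0.3322 -0.8622 0.4170 -1.2155

BᵀP = [4.5000 4.0000; 3.3750 4.0000]
S = R + BᵀPB = [2 0; 0 1] + [13.0000 10.7500; 10.7500 9.0625] = [15.0000 10.7500; 10.7500 10.0625]
BᵀPA = [-0.5000 -26.0000; 0.6250 -21.5000]
K = S⁻¹·BᵀPA = [-0.3322 -0.8622; 0.4170 -1.2155]
A−BK = [-0.9611 -0.4523; 0.9152 0.0777]
AᵀP(A−BK) = [5.8233 1.3286; 1.3286 3.4488]
P' = Q + AᵀP(A−BK) = [15.8233 0.8286; 0.8286 3.6988]
tr(P') = 19.5221


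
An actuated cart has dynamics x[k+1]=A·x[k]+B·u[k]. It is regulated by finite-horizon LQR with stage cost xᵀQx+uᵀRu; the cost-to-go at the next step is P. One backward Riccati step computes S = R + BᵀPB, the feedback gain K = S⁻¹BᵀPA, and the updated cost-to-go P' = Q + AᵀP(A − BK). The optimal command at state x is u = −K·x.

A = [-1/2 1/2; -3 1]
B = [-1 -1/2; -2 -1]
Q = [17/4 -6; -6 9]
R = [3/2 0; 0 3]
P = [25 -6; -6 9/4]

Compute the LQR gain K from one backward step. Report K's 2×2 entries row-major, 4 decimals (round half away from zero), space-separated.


0.1569 -0.3922 0.0392 -0.0980

BᵀP = [-13.0000 1.5000; -6.5000 0.7500]
S = R + BᵀPB = [3/2 0; 0 3] + [10.0000 5.0000; 5.0000 2.5000] = [11.5000 5.0000; 5.0000 5.5000]
BᵀPA = [2.0000 -5.0000; 1.0000 -2.5000]
K = S⁻¹·BᵀPA = [0.1569 -0.3922; 0.0392 -0.0980]
A−BK = [-0.3235 0.0588; -2.6471 0.1176]
AᵀP(A−BK) = [8.1471 -0.1176; -0.1176 0.2941]
P' = Q + AᵀP(A−BK) = [12.3971 -6.1176; -6.1176 9.2941]
tr(P') = 21.6912


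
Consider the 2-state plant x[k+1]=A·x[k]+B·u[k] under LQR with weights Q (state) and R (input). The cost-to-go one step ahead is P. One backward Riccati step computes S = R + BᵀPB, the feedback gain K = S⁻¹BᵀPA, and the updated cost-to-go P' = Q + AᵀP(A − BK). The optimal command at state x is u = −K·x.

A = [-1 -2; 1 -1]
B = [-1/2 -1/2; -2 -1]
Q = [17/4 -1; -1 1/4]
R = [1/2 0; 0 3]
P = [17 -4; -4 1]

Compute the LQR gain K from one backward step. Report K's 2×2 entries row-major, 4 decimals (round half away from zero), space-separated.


BᵀP = [-0.5000 0.0000; -4.5000 1.0000]
S = R + BᵀPB = [1/2 0; 0 3] + [0.2500 0.2500; 0.2500 1.2500] = [0.7500 0.2500; 0.2500 4.2500]
BᵀPA = [0.5000 1.0000; 5.5000 8.0000]
K = S⁻¹·BᵀPA = [0.2400 0.7200; 1.2800 1.8400]
A−BK = [-0.2400 -0.7200; 2.7600 2.2800]
AᵀP(A−BK) = [18.8400 26.5200; 26.5200 37.5600]
P' = Q + AᵀP(A−BK) = [23.0900 25.5200; 25.5200 37.8100]
tr(P') = 60.9000

0.2400 0.7200 1.2800 1.8400


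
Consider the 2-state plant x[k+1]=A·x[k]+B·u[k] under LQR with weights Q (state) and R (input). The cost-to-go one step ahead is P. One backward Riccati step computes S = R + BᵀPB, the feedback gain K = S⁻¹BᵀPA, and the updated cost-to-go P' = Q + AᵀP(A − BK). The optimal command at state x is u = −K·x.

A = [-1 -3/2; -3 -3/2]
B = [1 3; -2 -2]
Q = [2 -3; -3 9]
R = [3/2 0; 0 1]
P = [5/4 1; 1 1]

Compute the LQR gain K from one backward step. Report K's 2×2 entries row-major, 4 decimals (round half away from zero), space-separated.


1.2688 0.8710 -1.0430 -0.9194

BᵀP = [-0.7500 -1.0000; 1.7500 1.0000]
S = R + BᵀPB = [3/2 0; 0 1] + [1.2500 -0.2500; -0.2500 3.2500] = [2.7500 -0.2500; -0.2500 4.2500]
BᵀPA = [3.7500 2.6250; -4.7500 -4.1250]
K = S⁻¹·BᵀPA = [1.2688 0.8710; -1.0430 -0.9194]
A−BK = [0.8602 0.3871; -2.5484 -1.5968]
AᵀP(A−BK) = [6.5376 4.7419; 4.7419 3.4839]
P' = Q + AᵀP(A−BK) = [8.5376 1.7419; 1.7419 12.4839]
tr(P') = 21.0215


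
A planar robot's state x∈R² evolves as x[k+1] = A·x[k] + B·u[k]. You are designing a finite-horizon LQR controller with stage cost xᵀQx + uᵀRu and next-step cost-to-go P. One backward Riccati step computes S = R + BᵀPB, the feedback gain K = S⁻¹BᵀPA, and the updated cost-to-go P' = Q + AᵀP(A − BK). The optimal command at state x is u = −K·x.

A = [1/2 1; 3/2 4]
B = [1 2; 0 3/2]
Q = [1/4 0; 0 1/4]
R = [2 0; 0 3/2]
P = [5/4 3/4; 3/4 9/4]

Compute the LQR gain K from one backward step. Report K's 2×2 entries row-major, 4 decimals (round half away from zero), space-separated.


BᵀP = [1.2500 0.7500; 3.6250 4.8750]
S = R + BᵀPB = [2 0; 0 3/2] + [1.2500 3.6250; 3.6250 14.5625] = [3.2500 3.6250; 3.6250 16.0625]
BᵀPA = [1.7500 4.2500; 9.1250 23.1250]
K = S⁻¹·BᵀPA = [-0.1272 -0.3984; 0.5968 1.5296]
A−BK = [-0.5664 -1.6608; 0.6048 1.7056]
AᵀP(A−BK) = [1.2768 3.4896; 3.4896 9.5712]
P' = Q + AᵀP(A−BK) = [1.5268 3.4896; 3.4896 9.8212]
tr(P') = 11.3480

-0.1272 -0.3984 0.5968 1.5296


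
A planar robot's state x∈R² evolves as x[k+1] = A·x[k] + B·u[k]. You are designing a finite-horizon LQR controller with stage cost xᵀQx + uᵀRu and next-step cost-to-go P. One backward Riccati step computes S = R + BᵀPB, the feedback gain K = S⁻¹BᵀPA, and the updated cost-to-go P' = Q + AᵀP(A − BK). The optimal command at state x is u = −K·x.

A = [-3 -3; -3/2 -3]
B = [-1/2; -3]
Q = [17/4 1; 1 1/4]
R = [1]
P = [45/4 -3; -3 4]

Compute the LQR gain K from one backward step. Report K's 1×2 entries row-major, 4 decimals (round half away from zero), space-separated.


0.1826 0.6937

BᵀP = [3.3750 -10.5000]
S = R + BᵀPB = [1] + [29.8125] = [30.8125]
BᵀPA = [5.6250 21.3750]
K = S⁻¹·BᵀPA = [0.1826 0.6937]
A−BK = [-2.9087 -2.6531; -0.9523 -0.9189]
AᵀP(A−BK) = [82.2231 74.8479; 74.8479 68.4219]
P' = Q + AᵀP(A−BK) = [86.4731 75.8479; 75.8479 68.6719]
tr(P') = 155.1450


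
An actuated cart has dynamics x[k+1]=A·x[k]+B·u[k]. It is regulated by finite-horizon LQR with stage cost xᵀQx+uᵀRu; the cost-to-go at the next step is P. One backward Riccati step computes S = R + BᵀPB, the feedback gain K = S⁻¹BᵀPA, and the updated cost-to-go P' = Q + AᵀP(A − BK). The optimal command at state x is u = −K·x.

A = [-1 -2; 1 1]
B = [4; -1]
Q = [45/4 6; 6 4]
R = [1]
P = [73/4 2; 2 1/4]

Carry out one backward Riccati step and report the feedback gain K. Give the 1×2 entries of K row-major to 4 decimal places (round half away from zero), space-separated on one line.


BᵀP = [71.0000 7.7500]
S = R + BᵀPB = [1] + [276.2500] = [277.2500]
BᵀPA = [-63.2500 -134.2500]
K = S⁻¹·BᵀPA = [-0.2281 -0.4842]
A−BK = [-0.0875 -0.0631; 0.7719 0.5158]
AᵀP(A−BK) = [0.0706 0.1231; 0.1231 0.2435]
P' = Q + AᵀP(A−BK) = [11.3206 6.1231; 6.1231 4.2435]
tr(P') = 15.5640

-0.2281 -0.4842


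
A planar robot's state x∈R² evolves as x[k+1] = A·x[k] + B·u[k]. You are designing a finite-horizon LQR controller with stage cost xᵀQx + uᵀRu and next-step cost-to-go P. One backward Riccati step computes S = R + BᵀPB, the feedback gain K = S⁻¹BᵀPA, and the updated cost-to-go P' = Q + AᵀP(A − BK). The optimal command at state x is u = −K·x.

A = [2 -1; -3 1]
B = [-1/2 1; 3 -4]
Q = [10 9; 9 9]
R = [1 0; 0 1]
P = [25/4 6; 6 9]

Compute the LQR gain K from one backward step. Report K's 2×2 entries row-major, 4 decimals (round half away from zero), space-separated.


BᵀP = [14.8750 24.0000; -17.7500 -30.0000]
S = R + BᵀPB = [1 0; 0 1] + [64.5625 -81.1250; -81.1250 102.2500] = [65.5625 -81.1250; -81.1250 103.2500]
BᵀPA = [-42.2500 9.1250; 54.5000 -12.2500]
K = S⁻¹·BᵀPA = [0.3137 -0.2745; 0.7743 -0.3343]
A−BK = [1.3825 -0.8029; -0.8438 0.4862]
AᵀP(A−BK) = [5.0532 -2.8770; -2.8770 1.6594]
P' = Q + AᵀP(A−BK) = [15.0532 6.1230; 6.1230 10.6594]
tr(P') = 25.7125

0.3137 -0.2745 0.7743 -0.3343


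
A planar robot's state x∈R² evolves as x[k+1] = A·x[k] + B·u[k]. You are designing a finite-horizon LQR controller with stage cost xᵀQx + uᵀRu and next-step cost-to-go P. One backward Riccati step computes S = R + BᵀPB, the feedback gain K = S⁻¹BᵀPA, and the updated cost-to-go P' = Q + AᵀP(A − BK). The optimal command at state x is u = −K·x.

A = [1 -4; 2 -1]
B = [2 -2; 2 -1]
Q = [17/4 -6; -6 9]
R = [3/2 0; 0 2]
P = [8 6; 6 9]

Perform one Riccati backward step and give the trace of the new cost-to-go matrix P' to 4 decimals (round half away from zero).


22.3602

BᵀP = [28.0000 30.0000; -22.0000 -21.0000]
S = R + BᵀPB = [3/2 0; 0 2] + [116.0000 -86.0000; -86.0000 65.0000] = [117.5000 -86.0000; -86.0000 67.0000]
BᵀPA = [88.0000 -142.0000; -64.0000 109.0000]
K = S⁻¹·BᵀPA = [0.8227 -0.2938; 0.1007 1.2497]
A−BK = [-0.4439 -0.9129; 0.4554 0.8374]
AᵀP(A−BK) = [2.0525 1.8384; 1.8384 7.0577]
P' = Q + AᵀP(A−BK) = [6.3025 -4.1616; -4.1616 16.0577]
tr(P') = 22.3602


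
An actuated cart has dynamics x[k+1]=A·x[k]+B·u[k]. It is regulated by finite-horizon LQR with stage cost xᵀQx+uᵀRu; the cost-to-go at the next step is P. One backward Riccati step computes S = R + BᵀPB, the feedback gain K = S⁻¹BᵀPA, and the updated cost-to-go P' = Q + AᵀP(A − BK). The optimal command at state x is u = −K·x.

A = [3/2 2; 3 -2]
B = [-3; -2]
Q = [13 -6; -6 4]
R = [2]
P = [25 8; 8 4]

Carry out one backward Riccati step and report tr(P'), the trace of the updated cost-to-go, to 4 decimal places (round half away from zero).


32.7183

BᵀP = [-91.0000 -32.0000]
S = R + BᵀPB = [2] + [337.0000] = [339.0000]
BᵀPA = [-232.5000 -118.0000]
K = S⁻¹·BᵀPA = [-0.6858 -0.3481]
A−BK = [-0.5575 0.9558; 1.6283 -2.6962]
AᵀP(A−BK) = [4.7920 -5.9292; -5.9292 10.9263]
P' = Q + AᵀP(A−BK) = [17.7920 -11.9292; -11.9292 14.9263]
tr(P') = 32.7183


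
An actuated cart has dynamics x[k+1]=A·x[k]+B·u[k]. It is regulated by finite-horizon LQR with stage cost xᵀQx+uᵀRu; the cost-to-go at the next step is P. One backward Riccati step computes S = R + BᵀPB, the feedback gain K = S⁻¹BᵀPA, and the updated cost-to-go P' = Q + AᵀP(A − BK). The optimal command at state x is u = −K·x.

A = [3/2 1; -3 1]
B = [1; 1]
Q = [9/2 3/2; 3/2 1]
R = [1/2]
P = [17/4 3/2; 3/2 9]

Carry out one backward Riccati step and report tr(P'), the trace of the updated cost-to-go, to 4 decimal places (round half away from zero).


51.8078

BᵀP = [5.7500 10.5000]
S = R + BᵀPB = [1/2] + [16.2500] = [16.7500]
BᵀPA = [-22.8750 16.2500]
K = S⁻¹·BᵀPA = [-1.3657 0.9701]
A−BK = [2.8657 0.0299; -1.6343 0.0299]
AᵀP(A−BK) = [45.8228 -0.6828; -0.6828 0.4851]
P' = Q + AᵀP(A−BK) = [50.3228 0.8172; 0.8172 1.4851]
tr(P') = 51.8078


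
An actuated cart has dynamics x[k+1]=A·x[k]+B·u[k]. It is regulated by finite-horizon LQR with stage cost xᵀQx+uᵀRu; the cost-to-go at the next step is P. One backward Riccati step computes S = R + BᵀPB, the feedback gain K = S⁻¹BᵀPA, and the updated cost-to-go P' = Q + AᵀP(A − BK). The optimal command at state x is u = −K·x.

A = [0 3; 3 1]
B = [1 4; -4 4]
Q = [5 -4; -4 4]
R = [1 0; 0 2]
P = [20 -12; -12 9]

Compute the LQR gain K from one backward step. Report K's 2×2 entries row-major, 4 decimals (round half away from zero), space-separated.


BᵀP = [68.0000 -48.0000; 32.0000 -12.0000]
S = R + BᵀPB = [1 0; 0 2] + [260.0000 80.0000; 80.0000 80.0000] = [261.0000 80.0000; 80.0000 82.0000]
BᵀPA = [-144.0000 156.0000; -36.0000 84.0000]
K = S⁻¹·BᵀPA = [-0.5951 0.4047; 0.1416 0.6295]
A−BK = [0.0288 0.0772; 0.0532 0.1009]
AᵀP(A−BK) = [0.3995 -0.0540; -0.0540 0.9803]
P' = Q + AᵀP(A−BK) = [5.3995 -4.0540; -4.0540 4.9803]
tr(P') = 10.3798

-0.5951 0.4047 0.1416 0.6295


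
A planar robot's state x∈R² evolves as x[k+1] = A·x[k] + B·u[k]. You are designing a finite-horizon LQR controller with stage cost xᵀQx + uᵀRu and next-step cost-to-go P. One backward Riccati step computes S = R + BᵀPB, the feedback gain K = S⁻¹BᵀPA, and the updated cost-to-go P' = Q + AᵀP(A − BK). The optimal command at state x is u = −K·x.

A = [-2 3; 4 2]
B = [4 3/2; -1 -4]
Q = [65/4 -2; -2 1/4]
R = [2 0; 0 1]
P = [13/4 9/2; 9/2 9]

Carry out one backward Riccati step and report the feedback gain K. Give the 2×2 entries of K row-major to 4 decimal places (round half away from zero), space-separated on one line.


-0.1145 0.9466 -0.9502 -0.7717

BᵀP = [8.5000 9.0000; -13.1250 -29.2500]
S = R + BᵀPB = [2 0; 0 1] + [25.0000 -23.2500; -23.2500 97.3125] = [27.0000 -23.2500; -23.2500 98.3125]
BᵀPA = [19.0000 43.5000; -90.7500 -97.8750]
K = S⁻¹·BᵀPA = [-0.1145 0.9466; -0.9502 -0.7717]
A−BK = [-0.1168 0.3711; 0.0849 -0.1401]
AᵀP(A−BK) = [0.9490 0.4839; 0.4839 2.5439]
P' = Q + AᵀP(A−BK) = [17.1990 -1.5161; -1.5161 2.7939]
tr(P') = 19.9929


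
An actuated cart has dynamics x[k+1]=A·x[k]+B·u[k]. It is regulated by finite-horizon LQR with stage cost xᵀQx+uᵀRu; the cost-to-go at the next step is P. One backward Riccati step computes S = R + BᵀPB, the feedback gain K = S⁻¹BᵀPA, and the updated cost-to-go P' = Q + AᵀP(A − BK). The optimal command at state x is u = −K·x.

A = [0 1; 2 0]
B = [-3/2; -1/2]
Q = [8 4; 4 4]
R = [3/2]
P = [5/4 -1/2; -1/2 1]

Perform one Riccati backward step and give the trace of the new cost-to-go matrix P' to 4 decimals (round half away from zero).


16.4918

BᵀP = [-1.6250 0.2500]
S = R + BᵀPB = [3/2] + [2.3125] = [3.8125]
BᵀPA = [0.5000 -1.6250]
K = S⁻¹·BᵀPA = [0.1311 -0.4262]
A−BK = [0.1967 0.3607; 2.0656 -0.2131]
AᵀP(A−BK) = [3.9344 -0.7869; -0.7869 0.5574]
P' = Q + AᵀP(A−BK) = [11.9344 3.2131; 3.2131 4.5574]
tr(P') = 16.4918


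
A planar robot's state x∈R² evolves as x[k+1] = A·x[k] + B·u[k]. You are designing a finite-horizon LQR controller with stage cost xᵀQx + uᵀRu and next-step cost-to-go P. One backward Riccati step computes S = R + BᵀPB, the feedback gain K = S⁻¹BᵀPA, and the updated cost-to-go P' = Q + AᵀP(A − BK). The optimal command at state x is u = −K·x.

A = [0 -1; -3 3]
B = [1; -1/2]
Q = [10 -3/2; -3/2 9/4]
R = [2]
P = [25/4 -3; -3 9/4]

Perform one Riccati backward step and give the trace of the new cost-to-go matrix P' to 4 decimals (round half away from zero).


29.7487

BᵀP = [7.7500 -4.1250]
S = R + BᵀPB = [2] + [9.8125] = [11.8125]
BᵀPA = [12.3750 -20.1250]
K = S⁻¹·BᵀPA = [1.0476 -1.7037]
A−BK = [-1.0476 0.7037; -2.4762 2.1481]
AᵀP(A−BK) = [7.2857 -8.1667; -8.1667 10.2130]
P' = Q + AᵀP(A−BK) = [17.2857 -9.6667; -9.6667 12.4630]
tr(P') = 29.7487


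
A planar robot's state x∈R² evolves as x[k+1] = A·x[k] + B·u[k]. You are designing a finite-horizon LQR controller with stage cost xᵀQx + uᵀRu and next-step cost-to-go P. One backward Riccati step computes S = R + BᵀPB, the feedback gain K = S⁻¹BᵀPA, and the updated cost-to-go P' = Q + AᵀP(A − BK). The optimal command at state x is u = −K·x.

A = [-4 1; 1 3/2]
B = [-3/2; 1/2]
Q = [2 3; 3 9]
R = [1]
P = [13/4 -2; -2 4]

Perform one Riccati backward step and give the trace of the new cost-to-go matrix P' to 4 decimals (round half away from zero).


BᵀP = [-5.8750 5.0000]
S = R + BᵀPB = [1] + [11.3125] = [12.3125]
BᵀPA = [28.5000 1.6250]
K = S⁻¹·BᵀPA = [2.3147 0.1320]
A−BK = [-0.5279 1.1980; -0.1574 1.4340]
AᵀP(A−BK) = [6.0305 -0.7614; -0.7614 6.0355]
P' = Q + AᵀP(A−BK) = [8.0305 2.2386; 2.2386 15.0355]
tr(P') = 23.0660

23.0660


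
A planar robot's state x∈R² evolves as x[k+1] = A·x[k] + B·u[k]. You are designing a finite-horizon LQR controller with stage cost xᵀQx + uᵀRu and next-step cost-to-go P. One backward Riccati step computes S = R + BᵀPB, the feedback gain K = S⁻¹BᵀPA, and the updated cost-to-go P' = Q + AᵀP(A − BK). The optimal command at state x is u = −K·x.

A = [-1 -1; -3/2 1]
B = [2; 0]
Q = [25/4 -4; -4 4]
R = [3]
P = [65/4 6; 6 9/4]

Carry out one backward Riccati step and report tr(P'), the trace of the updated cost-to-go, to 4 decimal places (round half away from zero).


12.3787

BᵀP = [32.5000 12.0000]
S = R + BᵀPB = [3] + [65.0000] = [68.0000]
BᵀPA = [-50.5000 -20.5000]
K = S⁻¹·BᵀPA = [-0.7426 -0.3015]
A−BK = [0.4853 -0.3971; -1.5000 1.0000]
AᵀP(A−BK) = [1.8088 0.6507; 0.6507 0.3199]
P' = Q + AᵀP(A−BK) = [8.0588 -3.3493; -3.3493 4.3199]
tr(P') = 12.3787


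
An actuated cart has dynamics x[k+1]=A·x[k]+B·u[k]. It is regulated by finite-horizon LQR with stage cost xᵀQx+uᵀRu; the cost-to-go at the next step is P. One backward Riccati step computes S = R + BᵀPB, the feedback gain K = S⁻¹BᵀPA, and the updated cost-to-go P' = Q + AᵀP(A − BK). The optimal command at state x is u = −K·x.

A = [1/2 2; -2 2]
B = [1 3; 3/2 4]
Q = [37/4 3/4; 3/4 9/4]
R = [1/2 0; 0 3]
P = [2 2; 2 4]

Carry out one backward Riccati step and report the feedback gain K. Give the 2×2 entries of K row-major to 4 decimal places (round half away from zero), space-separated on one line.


-0.4768 0.6245 -0.1097 0.3207

BᵀP = [5.0000 8.0000; 14.0000 22.0000]
S = R + BᵀPB = [1/2 0; 0 3] + [17.0000 47.0000; 47.0000 130.0000] = [17.5000 47.0000; 47.0000 133.0000]
BᵀPA = [-13.5000 26.0000; -37.0000 72.0000]
K = S⁻¹·BᵀPA = [-0.4768 0.6245; -0.1097 0.3207]
A−BK = [1.3059 0.4135; -0.8460 -0.2194]
AᵀP(A−BK) = [2.0042 0.2954; 0.2954 0.6751]
P' = Q + AᵀP(A−BK) = [11.2542 1.0454; 1.0454 2.9251]
tr(P') = 14.1793


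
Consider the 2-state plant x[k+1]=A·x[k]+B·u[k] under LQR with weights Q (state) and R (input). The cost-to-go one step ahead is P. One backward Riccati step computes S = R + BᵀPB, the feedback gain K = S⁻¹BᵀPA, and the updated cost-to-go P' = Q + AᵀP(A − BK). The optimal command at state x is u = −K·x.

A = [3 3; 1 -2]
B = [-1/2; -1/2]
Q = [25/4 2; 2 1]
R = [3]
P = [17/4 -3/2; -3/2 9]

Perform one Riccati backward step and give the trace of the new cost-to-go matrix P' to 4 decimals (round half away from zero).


BᵀP = [-1.3750 -3.7500]
S = R + BᵀPB = [3] + [2.5625] = [5.5625]
BᵀPA = [-7.8750 3.3750]
K = S⁻¹·BᵀPA = [-1.4157 0.6067]
A−BK = [2.2921 3.3034; 0.2921 -1.6966]
AᵀP(A−BK) = [27.1011 29.5281; 29.5281 90.2022]
P' = Q + AᵀP(A−BK) = [33.3511 31.5281; 31.5281 91.2022]
tr(P') = 124.5534

124.5534


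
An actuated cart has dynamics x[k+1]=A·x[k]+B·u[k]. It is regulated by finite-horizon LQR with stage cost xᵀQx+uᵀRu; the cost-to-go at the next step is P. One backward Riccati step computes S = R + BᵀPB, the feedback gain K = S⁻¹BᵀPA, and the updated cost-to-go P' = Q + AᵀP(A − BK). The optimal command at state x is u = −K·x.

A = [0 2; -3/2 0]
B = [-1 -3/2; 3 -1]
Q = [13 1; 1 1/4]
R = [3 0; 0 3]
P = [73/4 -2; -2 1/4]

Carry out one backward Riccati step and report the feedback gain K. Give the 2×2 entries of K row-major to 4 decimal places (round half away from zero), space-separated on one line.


BᵀP = [-24.2500 2.7500; -25.3750 2.7500]
S = R + BᵀPB = [3 0; 0 3] + [32.5000 33.6250; 33.6250 35.3125] = [35.5000 33.6250; 33.6250 38.3125]
BᵀPA = [-4.1250 -48.5000; -4.1250 -50.7500]
K = S⁻¹·BᵀPA = [-0.0843 -0.6611; -0.0337 -0.7444]
A−BK = [-0.1348 0.2223; -1.2809 1.2388]
AᵀP(A−BK) = [0.0758 0.2022; 0.2022 3.1575]
P' = Q + AᵀP(A−BK) = [13.0758 1.2022; 1.2022 3.4075]
tr(P') = 16.4834

-0.0843 -0.6611 -0.0337 -0.7444


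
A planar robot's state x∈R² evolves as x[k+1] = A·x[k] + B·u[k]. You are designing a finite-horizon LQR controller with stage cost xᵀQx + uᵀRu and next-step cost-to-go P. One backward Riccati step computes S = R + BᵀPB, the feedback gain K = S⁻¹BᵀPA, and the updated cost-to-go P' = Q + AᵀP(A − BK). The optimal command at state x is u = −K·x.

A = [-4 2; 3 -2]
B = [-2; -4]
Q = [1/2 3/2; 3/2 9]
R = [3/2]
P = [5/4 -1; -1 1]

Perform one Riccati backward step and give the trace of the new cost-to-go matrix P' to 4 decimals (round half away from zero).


BᵀP = [1.5000 -2.0000]
S = R + BᵀPB = [3/2] + [5.0000] = [6.5000]
BᵀPA = [-12.0000 7.0000]
K = S⁻¹·BᵀPA = [-1.8462 1.0769]
A−BK = [-7.6923 4.1538; -4.3846 2.3077]
AᵀP(A−BK) = [30.8462 -17.0769; -17.0769 9.4615]
P' = Q + AᵀP(A−BK) = [31.3462 -15.5769; -15.5769 18.4615]
tr(P') = 49.8077

49.8077
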